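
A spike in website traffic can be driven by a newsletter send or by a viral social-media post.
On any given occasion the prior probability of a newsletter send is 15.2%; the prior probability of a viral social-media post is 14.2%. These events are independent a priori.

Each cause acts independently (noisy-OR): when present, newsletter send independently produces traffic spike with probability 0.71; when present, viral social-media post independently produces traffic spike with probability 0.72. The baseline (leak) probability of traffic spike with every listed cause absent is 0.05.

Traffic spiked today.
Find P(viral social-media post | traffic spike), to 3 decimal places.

P(viral social-media post | traffic spike) ≈ 0.453

Under noisy-OR, P(traffic spike | causes) = 1 − (1−0.05)·∏(1−qᵢ) over the active causes.
Numerator (weight on configurations with viral social-media post): 0.088385 + 0.019919 = 0.108304
Denominator P(traffic spike): 0.05·0.848·0.858 + 0.734·0.848·0.142 + 0.7245·0.152·0.858 + 0.92286·0.152·0.142 = 0.239169
Posterior = 0.108304 / 0.239169 ≈ 0.453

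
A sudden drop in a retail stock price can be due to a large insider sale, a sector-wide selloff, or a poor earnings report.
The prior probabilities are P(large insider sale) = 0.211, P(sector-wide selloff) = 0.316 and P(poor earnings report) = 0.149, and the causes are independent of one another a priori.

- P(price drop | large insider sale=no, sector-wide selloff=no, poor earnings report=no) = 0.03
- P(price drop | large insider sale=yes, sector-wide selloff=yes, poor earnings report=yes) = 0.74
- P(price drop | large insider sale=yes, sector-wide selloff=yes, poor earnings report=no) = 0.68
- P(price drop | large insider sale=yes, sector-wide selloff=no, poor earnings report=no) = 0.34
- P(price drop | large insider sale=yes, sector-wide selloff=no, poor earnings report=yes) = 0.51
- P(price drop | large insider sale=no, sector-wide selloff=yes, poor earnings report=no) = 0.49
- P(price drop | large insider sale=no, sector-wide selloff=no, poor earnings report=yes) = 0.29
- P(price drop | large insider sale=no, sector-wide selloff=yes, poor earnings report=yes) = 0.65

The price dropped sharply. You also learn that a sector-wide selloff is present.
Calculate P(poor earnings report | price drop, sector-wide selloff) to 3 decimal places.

P(poor earnings report | price drop, sector-wide selloff) ≈ 0.181

Sum P(price drop|·) weighted by the priors over the 4 (large insider sale, poor earnings report) configurations:
  P(price drop | sector-wide selloff) = 0.49·0.789·0.851 + 0.65·0.789·0.149 + 0.68·0.211·0.851 + 0.74·0.211·0.149
        = 0.329005 + 0.076415 + 0.122101 + 0.023265 = 0.550786
Keeping only the poor earnings report-present terms gives 0.099680, so
  P(poor earnings report | price drop, sector-wide selloff) = 0.099680 / 0.550786 ≈ 0.181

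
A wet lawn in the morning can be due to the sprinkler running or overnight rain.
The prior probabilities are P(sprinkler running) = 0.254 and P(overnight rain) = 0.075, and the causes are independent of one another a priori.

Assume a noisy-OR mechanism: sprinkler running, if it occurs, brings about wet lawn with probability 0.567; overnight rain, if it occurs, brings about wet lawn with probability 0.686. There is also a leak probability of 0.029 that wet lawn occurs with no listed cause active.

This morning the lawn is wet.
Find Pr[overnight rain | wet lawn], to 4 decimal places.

Pr[overnight rain | wet lawn] ≈ 0.2619

Under noisy-OR, P(wet lawn | causes) = 1 − (1−0.029)·∏(1−qᵢ) over the active causes.
Enumerate the 4 (sprinkler running, overnight rain) configurations and weight by the priors:
  P(wet lawn) = 0.029·0.746·0.925 + 0.695106·0.746·0.075 + 0.579557·0.254·0.925 + 0.867981·0.254·0.075
        = 0.020011 + 0.038891 + 0.136167 + 0.016535 = 0.211604
Configurations with overnight rain contribute 0.055426, so
  P(overnight rain | wet lawn) = 0.055426 / 0.211604 ≈ 0.2619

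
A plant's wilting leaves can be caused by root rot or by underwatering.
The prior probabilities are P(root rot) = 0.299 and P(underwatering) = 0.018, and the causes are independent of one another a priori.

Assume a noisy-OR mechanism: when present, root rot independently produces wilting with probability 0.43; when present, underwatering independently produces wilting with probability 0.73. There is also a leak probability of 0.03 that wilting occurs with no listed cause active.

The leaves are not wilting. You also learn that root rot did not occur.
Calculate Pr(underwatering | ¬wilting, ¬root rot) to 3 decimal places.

Under noisy-OR, P(wilting | causes) = 1 − (1−0.03)·∏(1−qᵢ) over the active causes.
By total probability over both values of underwatering:
  P(¬wilting | ¬root rot) = 0.97×0.982 + 0.2619×0.018
        = 0.952540 + 0.004714 = 0.957254
Configurations with underwatering contribute 0.004714, so
  P(underwatering | ¬wilting, ¬root rot) = 0.004714 / 0.957254 ≈ 0.005

Pr(underwatering | ¬wilting, ¬root rot) ≈ 0.005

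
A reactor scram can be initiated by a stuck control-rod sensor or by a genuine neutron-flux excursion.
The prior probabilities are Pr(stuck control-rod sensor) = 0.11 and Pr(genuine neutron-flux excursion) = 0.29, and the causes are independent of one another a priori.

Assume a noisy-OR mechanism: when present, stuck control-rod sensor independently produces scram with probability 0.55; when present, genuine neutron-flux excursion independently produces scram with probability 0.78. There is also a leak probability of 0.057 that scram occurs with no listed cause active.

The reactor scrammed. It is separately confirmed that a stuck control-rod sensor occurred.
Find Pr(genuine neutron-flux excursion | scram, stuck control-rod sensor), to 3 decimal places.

Pr(genuine neutron-flux excursion | scram, stuck control-rod sensor) ≈ 0.391

Under noisy-OR, P(scram | causes) = 1 − (1−0.057)·∏(1−qᵢ) over the active causes.
For the numerator, keep only genuine neutron-flux excursion=true terms: 0.906643*0.29 = 0.262926
Normalizer over all consistent configurations: 0.57565*0.71 + 0.906643*0.29 = 0.671637
P(genuine neutron-flux excursion | scram, stuck control-rod sensor) = 0.262926/0.671637 ≈ 0.391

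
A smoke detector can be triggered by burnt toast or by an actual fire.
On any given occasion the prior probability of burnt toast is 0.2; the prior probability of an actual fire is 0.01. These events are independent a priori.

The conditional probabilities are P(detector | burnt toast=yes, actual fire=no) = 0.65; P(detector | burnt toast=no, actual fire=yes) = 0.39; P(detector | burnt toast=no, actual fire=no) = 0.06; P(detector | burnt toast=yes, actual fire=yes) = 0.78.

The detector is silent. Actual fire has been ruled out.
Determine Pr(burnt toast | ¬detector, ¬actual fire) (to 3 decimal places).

P(¬detector | ¬actual fire) = 0.94*0.8 + 0.35*0.2 = 0.752000 + 0.070000 = 0.822000
Restricting to configurations with burnt toast present: 0.35*0.2 = 0.070000.
Hence the posterior is 0.070000/0.822000 ≈ 0.085.

Pr(burnt toast | ¬detector, ¬actual fire) ≈ 0.085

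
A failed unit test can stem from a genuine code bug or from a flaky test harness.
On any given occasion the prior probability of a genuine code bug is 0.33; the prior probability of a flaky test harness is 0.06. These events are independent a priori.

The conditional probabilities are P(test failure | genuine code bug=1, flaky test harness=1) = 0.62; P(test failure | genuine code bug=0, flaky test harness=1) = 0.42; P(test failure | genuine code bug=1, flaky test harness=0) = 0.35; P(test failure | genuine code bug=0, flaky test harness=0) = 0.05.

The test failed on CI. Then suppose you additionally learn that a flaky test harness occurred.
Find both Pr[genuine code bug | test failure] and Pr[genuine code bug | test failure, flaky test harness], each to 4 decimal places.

Pr[genuine code bug | test failure] ≈ 0.7141; Pr[genuine code bug | test failure, flaky test harness] ≈ 0.4210

P(test failure) = 0.05×0.67×0.94 + 0.42×0.67×0.06 + 0.35×0.33×0.94 + 0.62×0.33×0.06 = 0.031490 + 0.016884 + 0.108570 + 0.012276 = 0.169220
The genuine code bug-present share is 0.108570 + 0.012276 = 0.120846.
Hence the posterior is 0.120846/0.169220 ≈ 0.7141.

Now condition on the additional information:
Numerator (weight on configurations with genuine code bug): 0.62×0.33 = 0.204600
Denominator P(test failure | flaky test harness): 0.42×0.67 + 0.62×0.33 = 0.486000
P(genuine code bug | test failure, flaky test harness) = 0.204600/0.486000 ≈ 0.4210
The drop from 0.7141 to 0.4210 is the explaining-away (discounting) effect.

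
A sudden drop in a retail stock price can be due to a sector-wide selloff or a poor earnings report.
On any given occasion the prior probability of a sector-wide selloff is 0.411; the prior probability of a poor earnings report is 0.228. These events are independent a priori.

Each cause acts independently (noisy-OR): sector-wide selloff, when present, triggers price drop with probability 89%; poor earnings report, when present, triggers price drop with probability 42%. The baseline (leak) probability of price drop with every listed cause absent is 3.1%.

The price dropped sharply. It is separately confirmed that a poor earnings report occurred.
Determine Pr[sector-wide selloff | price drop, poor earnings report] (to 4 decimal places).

Pr[sector-wide selloff | price drop, poor earnings report] ≈ 0.5992

Under noisy-OR, P(price drop | causes) = 1 − (1−0.031)·∏(1−qᵢ) over the active causes.
By total probability over both values of sector-wide selloff:
  P(price drop | poor earnings report) = 0.43798*0.589 + 0.938178*0.411
        = 0.257970 + 0.385591 = 0.643561
Configurations with sector-wide selloff contribute 0.385591, so
  P(sector-wide selloff | price drop, poor earnings report) = 0.385591 / 0.643561 ≈ 0.5992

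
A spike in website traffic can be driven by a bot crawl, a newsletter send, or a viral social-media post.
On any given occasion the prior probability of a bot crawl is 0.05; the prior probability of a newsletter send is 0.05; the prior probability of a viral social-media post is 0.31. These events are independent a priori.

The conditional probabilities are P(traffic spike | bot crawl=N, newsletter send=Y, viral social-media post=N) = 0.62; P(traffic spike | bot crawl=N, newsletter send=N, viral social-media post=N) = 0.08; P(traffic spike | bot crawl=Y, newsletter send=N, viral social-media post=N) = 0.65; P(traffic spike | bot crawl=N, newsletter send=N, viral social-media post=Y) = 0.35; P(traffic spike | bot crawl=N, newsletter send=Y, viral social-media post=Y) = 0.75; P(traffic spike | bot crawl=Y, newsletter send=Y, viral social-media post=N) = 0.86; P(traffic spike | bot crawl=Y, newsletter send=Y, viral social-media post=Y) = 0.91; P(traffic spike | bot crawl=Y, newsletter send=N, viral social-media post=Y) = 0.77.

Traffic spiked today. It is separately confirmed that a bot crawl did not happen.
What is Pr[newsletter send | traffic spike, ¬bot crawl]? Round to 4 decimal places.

Pr[newsletter send | traffic spike, ¬bot crawl] ≈ 0.1751

Sum P(traffic spike|·) weighted by the priors over the 4 (newsletter send, viral social-media post) configurations:
  P(traffic spike | ¬bot crawl) = 0.08*0.95*0.69 + 0.35*0.95*0.31 + 0.62*0.05*0.69 + 0.75*0.05*0.31
        = 0.052440 + 0.103075 + 0.021390 + 0.011625 = 0.188530
Keeping only the newsletter send-present terms gives 0.033015, so
  P(newsletter send | traffic spike, ¬bot crawl) = 0.033015 / 0.188530 ≈ 0.1751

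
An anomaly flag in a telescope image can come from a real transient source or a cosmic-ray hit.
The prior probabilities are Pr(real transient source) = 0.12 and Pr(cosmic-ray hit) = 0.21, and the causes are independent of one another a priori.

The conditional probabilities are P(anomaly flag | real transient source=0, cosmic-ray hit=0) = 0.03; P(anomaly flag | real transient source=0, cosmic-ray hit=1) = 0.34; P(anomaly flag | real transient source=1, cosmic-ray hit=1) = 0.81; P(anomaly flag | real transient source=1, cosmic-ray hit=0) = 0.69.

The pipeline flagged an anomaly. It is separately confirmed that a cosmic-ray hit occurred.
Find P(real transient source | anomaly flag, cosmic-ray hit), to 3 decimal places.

For the numerator, keep only real transient source=true terms: 0.81×0.12 = 0.097200
Denominator P(anomaly flag | cosmic-ray hit): 0.34×0.88 + 0.81×0.12 = 0.396400
P(real transient source | anomaly flag, cosmic-ray hit) = 0.097200/0.396400 ≈ 0.245

P(real transient source | anomaly flag, cosmic-ray hit) ≈ 0.245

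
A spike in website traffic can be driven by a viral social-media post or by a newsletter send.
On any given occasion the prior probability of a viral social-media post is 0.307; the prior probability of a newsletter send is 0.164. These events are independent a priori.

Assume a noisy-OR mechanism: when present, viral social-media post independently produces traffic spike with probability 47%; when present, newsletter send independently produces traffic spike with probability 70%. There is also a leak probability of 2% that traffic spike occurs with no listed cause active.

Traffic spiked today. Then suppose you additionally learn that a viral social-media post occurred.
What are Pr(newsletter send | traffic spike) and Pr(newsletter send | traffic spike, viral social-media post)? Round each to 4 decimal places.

Under noisy-OR, P(traffic spike | causes) = 1 − (1−0.02)·∏(1−qᵢ) over the active causes.
Weight on newsletter send=true, given the evidence: 0.080238 + 0.042503 = 0.122741
Normalizer over all consistent configurations: 0.02*0.693*0.836 + 0.706*0.693*0.164 + 0.4806*0.307*0.836 + 0.84418*0.307*0.164 = 0.257675
Posterior = 0.122741 / 0.257675 ≈ 0.4763

With the extra evidence:
By total probability over both values of newsletter send:
  P(traffic spike | viral social-media post) = 0.4806*0.836 + 0.84418*0.164
        = 0.401782 + 0.138446 = 0.540228
The terms with newsletter send present sum to 0.138446, so
  P(newsletter send | traffic spike, viral social-media post) = 0.138446 / 0.540228 ≈ 0.2563

Pr(newsletter send | traffic spike) ≈ 0.4763; Pr(newsletter send | traffic spike, viral social-media post) ≈ 0.2563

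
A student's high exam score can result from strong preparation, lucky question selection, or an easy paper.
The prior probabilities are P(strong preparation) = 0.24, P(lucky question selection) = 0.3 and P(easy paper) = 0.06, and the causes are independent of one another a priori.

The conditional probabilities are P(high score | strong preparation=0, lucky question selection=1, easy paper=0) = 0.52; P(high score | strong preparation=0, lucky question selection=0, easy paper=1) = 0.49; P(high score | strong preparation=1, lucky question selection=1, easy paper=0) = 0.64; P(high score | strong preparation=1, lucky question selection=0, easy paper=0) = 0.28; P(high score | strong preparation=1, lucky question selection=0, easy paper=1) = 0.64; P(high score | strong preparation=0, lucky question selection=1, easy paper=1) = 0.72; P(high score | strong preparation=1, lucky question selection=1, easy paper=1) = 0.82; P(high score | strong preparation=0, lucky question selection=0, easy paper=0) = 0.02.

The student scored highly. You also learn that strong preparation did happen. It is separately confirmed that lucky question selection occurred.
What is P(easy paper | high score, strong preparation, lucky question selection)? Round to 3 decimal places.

P(high score | strong preparation, lucky question selection) = 0.64×0.94 + 0.82×0.06 = 0.601600 + 0.049200 = 0.650800
The easy paper-present share is 0.82×0.06 = 0.049200.
Hence the posterior is 0.049200/0.650800 ≈ 0.076.

P(easy paper | high score, strong preparation, lucky question selection) ≈ 0.076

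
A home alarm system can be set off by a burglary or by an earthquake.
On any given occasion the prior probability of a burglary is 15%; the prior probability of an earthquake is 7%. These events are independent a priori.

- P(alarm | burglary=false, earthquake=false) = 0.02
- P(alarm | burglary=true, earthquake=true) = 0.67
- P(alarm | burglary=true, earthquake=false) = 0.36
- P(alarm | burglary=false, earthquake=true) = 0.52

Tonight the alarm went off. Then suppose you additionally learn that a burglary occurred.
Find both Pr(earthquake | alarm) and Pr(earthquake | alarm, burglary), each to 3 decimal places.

Pr(earthquake | alarm) ≈ 0.365; Pr(earthquake | alarm, burglary) ≈ 0.123

Numerator (weight on configurations with earthquake): 0.030940 + 0.007035 = 0.037975
Normalizer over all consistent configurations: 0.02·0.85·0.93 + 0.52·0.85·0.07 + 0.36·0.15·0.93 + 0.67·0.15·0.07 = 0.104005
P(earthquake | alarm) = 0.037975/0.104005 ≈ 0.365

Now also conditioning on burglary=true:
Sum P(alarm|·) weighted by the priors over both values of earthquake:
  P(alarm | burglary) = 0.36·0.93 + 0.67·0.07
        = 0.334800 + 0.046900 = 0.381700
Configurations with earthquake contribute 0.046900, so
  P(earthquake | alarm, burglary) = 0.046900 / 0.381700 ≈ 0.123
Conditioning on burglary lowers the posterior on earthquake: the classic explaining-away effect in a common-effect structure.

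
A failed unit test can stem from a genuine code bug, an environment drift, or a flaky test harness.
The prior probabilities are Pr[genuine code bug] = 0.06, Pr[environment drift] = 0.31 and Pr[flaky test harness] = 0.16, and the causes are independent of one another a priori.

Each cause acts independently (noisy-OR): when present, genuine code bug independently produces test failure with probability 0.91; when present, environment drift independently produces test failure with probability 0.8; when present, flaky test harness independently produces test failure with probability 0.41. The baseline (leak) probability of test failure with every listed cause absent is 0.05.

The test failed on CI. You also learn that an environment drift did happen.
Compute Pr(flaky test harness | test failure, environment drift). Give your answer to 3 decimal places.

Under noisy-OR, P(test failure | causes) = 1 − (1−0.05)·∏(1−qᵢ) over the active causes.
By total probability over the 4 (genuine code bug, flaky test harness) configurations:
  P(test failure | environment drift) = 0.81×0.94×0.84 + 0.8879×0.94×0.16 + 0.9829×0.06×0.84 + 0.989911×0.06×0.16
        = 0.639576 + 0.133540 + 0.049538 + 0.009503 = 0.832157
Keeping only the flaky test harness-present terms gives 0.143043, so
  P(flaky test harness | test failure, environment drift) = 0.143043 / 0.832157 ≈ 0.172

Pr(flaky test harness | test failure, environment drift) ≈ 0.172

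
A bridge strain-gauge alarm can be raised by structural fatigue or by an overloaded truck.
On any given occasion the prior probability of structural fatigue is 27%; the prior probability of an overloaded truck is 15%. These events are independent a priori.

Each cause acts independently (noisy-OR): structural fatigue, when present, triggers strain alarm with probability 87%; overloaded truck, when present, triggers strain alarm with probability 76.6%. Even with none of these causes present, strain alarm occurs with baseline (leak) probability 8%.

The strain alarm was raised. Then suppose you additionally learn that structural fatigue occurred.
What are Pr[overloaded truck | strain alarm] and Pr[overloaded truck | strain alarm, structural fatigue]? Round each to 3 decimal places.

Pr[overloaded truck | strain alarm] ≈ 0.332; Pr[overloaded truck | strain alarm, structural fatigue] ≈ 0.163

Under noisy-OR, P(strain alarm | causes) = 1 − (1−0.08)·∏(1−qᵢ) over the active causes.
P(strain alarm) = 0.08·0.73·0.85 + 0.78472·0.73·0.15 + 0.8804·0.27·0.85 + 0.972014·0.27·0.15 = 0.049640 + 0.085927 + 0.202052 + 0.039367 = 0.376986
The overloaded truck-present share is 0.085927 + 0.039367 = 0.125294.
Hence the posterior is 0.125294/0.376986 ≈ 0.332.

Now condition on the additional information:
Sum P(strain alarm|·) weighted by the priors over both values of overloaded truck:
  P(strain alarm | structural fatigue) = 0.8804×0.85 + 0.972014×0.15
        = 0.748340 + 0.145802 = 0.894142
Keeping only the overloaded truck-present terms gives 0.145802, so
  P(overloaded truck | strain alarm, structural fatigue) = 0.145802 / 0.894142 ≈ 0.163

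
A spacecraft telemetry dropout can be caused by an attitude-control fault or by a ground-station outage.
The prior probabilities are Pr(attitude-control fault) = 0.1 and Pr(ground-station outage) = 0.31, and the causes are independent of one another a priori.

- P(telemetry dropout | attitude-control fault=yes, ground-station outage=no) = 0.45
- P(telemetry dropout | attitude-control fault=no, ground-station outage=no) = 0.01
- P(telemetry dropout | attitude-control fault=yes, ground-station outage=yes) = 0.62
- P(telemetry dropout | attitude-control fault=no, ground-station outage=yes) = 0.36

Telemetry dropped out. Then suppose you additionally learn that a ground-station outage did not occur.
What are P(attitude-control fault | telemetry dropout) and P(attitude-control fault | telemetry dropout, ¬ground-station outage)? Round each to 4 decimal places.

P(attitude-control fault | telemetry dropout) ≈ 0.3204; P(attitude-control fault | telemetry dropout, ¬ground-station outage) ≈ 0.8333

Numerator (weight on configurations with attitude-control fault): 0.031050 + 0.019220 = 0.050270
Denominator P(telemetry dropout): 0.01*0.9*0.69 + 0.36*0.9*0.31 + 0.45*0.1*0.69 + 0.62*0.1*0.31 = 0.156920
P(attitude-control fault | telemetry dropout) = 0.050270/0.156920 ≈ 0.3204

With the extra evidence:
P(telemetry dropout | ¬ground-station outage) = 0.01·0.9 + 0.45·0.1 = 0.009000 + 0.045000 = 0.054000
Restricting to configurations with attitude-control fault present: 0.45·0.1 = 0.045000.
Hence the posterior is 0.045000/0.054000 ≈ 0.8333.
Ruling out ground-station outage raises the posterior on attitude-control fault — the flip side of explaining away.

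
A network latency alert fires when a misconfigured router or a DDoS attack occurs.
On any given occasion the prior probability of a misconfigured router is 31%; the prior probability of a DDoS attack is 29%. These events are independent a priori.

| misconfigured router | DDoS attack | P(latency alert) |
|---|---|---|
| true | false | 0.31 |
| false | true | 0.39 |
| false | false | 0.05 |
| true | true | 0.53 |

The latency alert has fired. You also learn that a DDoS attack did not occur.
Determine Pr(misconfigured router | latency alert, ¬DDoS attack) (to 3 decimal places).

P(latency alert | ¬DDoS attack) = 0.05·0.69 + 0.31·0.31 = 0.034500 + 0.096100 = 0.130600
Of this, 0.096100 comes from 0.31·0.31 (the misconfigured router=true cases).
So P(misconfigured router | latency alert, ¬DDoS attack) = 0.096100/0.130600 ≈ 0.736.

Pr(misconfigured router | latency alert, ¬DDoS attack) ≈ 0.736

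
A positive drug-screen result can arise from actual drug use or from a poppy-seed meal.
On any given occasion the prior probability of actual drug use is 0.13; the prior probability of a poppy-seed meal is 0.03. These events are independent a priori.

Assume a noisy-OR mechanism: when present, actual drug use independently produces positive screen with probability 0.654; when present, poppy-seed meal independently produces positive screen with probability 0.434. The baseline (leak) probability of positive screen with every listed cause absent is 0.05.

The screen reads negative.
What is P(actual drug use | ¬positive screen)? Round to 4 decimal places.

P(actual drug use | ¬positive screen) ≈ 0.0492

Under noisy-OR, P(positive screen | causes) = 1 − (1−0.05)·∏(1−qᵢ) over the active causes.
Sum P(¬positive screen|·) weighted by the priors over the 4 (actual drug use, poppy-seed meal) configurations:
  P(¬positive screen) = 0.95*0.87*0.97 + 0.5377*0.87*0.03 + 0.3287*0.13*0.97 + 0.186044*0.13*0.03
        = 0.801705 + 0.014034 + 0.041449 + 0.000726 = 0.857914
The terms with actual drug use present sum to 0.042175, so
  P(actual drug use | ¬positive screen) = 0.042175 / 0.857914 ≈ 0.0492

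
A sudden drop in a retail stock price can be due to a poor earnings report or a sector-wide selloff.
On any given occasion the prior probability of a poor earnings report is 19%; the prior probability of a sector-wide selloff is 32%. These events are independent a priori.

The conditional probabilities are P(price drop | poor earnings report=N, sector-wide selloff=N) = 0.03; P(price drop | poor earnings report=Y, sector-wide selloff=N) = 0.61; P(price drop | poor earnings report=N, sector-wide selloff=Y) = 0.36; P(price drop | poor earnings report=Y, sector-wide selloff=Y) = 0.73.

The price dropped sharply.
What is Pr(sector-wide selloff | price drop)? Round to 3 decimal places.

Numerator (weight on configurations with sector-wide selloff): 0.093312 + 0.044384 = 0.137696
Normalizer over all consistent configurations: 0.03*0.81*0.68 + 0.36*0.81*0.32 + 0.61*0.19*0.68 + 0.73*0.19*0.32 = 0.233032
Posterior = 0.137696 / 0.233032 ≈ 0.591

Pr(sector-wide selloff | price drop) ≈ 0.591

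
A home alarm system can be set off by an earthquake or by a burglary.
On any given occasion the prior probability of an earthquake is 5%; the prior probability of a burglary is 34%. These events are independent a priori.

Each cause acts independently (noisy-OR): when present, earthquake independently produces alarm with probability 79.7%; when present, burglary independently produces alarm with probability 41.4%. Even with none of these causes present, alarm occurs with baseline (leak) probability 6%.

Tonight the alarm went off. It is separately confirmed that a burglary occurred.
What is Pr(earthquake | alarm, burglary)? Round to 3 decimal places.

Pr(earthquake | alarm, burglary) ≈ 0.094

Under noisy-OR, P(alarm | causes) = 1 − (1−0.06)·∏(1−qᵢ) over the active causes.
Sum P(alarm|·) weighted by the priors over both values of earthquake:
  P(alarm | burglary) = 0.44916×0.95 + 0.888179×0.05
        = 0.426702 + 0.044409 = 0.471111
Configurations with earthquake contribute 0.044409, so
  P(earthquake | alarm, burglary) = 0.044409 / 0.471111 ≈ 0.094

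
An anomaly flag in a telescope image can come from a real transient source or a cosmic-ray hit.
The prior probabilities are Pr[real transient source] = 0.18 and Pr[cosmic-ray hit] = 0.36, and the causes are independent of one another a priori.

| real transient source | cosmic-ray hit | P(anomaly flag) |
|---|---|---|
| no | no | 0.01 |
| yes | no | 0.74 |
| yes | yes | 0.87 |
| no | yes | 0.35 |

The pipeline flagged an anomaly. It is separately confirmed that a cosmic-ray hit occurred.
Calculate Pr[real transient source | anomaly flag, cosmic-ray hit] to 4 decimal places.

Pr[real transient source | anomaly flag, cosmic-ray hit] ≈ 0.3530

P(anomaly flag | cosmic-ray hit) = 0.35×0.82 + 0.87×0.18 = 0.287000 + 0.156600 = 0.443600
The real transient source-present share is 0.87×0.18 = 0.156600.
Hence the posterior is 0.156600/0.443600 ≈ 0.3530.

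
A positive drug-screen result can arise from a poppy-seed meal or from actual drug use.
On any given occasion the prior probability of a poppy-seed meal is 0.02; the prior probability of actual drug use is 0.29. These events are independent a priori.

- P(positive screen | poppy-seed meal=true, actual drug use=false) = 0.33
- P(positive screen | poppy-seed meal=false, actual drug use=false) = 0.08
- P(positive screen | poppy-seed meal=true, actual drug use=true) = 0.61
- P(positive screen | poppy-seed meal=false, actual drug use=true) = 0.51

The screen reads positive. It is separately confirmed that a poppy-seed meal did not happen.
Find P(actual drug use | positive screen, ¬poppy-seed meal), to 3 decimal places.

For the numerator, keep only actual drug use=true terms: 0.51·0.29 = 0.147900
Normalizer over all consistent configurations: 0.08·0.71 + 0.51·0.29 = 0.204700
Posterior = 0.147900 / 0.204700 ≈ 0.723

P(actual drug use | positive screen, ¬poppy-seed meal) ≈ 0.723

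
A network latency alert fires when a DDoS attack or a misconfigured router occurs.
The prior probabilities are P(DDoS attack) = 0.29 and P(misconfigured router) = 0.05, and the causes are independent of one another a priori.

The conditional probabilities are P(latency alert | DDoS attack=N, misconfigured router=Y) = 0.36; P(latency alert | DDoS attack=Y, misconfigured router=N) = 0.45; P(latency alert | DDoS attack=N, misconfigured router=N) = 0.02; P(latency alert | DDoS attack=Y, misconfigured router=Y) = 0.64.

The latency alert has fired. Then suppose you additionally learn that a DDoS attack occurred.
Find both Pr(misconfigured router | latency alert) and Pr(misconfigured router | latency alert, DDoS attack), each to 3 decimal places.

Pr(misconfigured router | latency alert) ≈ 0.138; Pr(misconfigured router | latency alert, DDoS attack) ≈ 0.070

Numerator (weight on configurations with misconfigured router): 0.012780 + 0.009280 = 0.022060
Denominator P(latency alert): 0.02·0.71·0.95 + 0.36·0.71·0.05 + 0.45·0.29·0.95 + 0.64·0.29·0.05 = 0.159525
P(misconfigured router | latency alert) = 0.022060/0.159525 ≈ 0.138

With the extra evidence:
Weight on misconfigured router=true, given the evidence: 0.64×0.05 = 0.032000
Denominator P(latency alert | DDoS attack): 0.45×0.95 + 0.64×0.05 = 0.459500
Posterior = 0.032000 / 0.459500 ≈ 0.070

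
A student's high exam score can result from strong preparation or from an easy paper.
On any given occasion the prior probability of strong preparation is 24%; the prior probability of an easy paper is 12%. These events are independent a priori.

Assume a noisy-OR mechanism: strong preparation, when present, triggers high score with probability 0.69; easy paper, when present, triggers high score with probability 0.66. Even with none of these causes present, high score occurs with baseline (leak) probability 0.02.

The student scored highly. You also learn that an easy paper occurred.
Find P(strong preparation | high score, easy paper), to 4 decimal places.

Under noisy-OR, P(high score | causes) = 1 − (1−0.02)·∏(1−qᵢ) over the active causes.
Weight on strong preparation=true, given the evidence: 0.896708×0.24 = 0.215210
Normalizer over all consistent configurations: 0.6668×0.76 + 0.896708×0.24 = 0.721978
P(strong preparation | high score, easy paper) = 0.215210/0.721978 ≈ 0.2981

P(strong preparation | high score, easy paper) ≈ 0.2981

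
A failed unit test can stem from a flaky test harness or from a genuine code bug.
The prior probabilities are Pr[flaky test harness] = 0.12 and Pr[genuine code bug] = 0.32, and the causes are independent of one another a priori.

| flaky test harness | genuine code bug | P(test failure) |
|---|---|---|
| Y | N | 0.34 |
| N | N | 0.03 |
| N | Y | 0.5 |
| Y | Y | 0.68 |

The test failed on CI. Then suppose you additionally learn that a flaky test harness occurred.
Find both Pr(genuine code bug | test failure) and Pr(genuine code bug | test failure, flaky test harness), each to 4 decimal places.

P(test failure) = 0.03*0.88*0.68 + 0.5*0.88*0.32 + 0.34*0.12*0.68 + 0.68*0.12*0.32 = 0.017952 + 0.140800 + 0.027744 + 0.026112 = 0.212608
The genuine code bug-present share is 0.140800 + 0.026112 = 0.166912.
So P(genuine code bug | test failure) = 0.166912/0.212608 ≈ 0.7851.

Now condition on the additional information:
P(test failure | flaky test harness) = 0.34·0.68 + 0.68·0.32 = 0.231200 + 0.217600 = 0.448800
Of this, 0.217600 comes from 0.68·0.32 (the genuine code bug=true cases).
P(genuine code bug | test failure, flaky test harness) = 0.217600 / 0.448800 ≈ 0.4848
The drop from 0.7851 to 0.4848 is the explaining-away (discounting) effect.

Pr(genuine code bug | test failure) ≈ 0.7851; Pr(genuine code bug | test failure, flaky test harness) ≈ 0.4848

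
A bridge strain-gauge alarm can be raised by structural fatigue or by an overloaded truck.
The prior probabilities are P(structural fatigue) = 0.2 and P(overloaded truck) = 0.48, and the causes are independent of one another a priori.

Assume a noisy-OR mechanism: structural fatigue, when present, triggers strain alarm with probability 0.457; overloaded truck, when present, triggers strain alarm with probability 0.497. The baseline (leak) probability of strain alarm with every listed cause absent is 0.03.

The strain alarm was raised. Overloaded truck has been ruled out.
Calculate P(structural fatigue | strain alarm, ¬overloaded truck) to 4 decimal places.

Under noisy-OR, P(strain alarm | causes) = 1 − (1−0.03)·∏(1−qᵢ) over the active causes.
For the numerator, keep only structural fatigue=true terms: 0.47329·0.2 = 0.094658
Normalizer over all consistent configurations: 0.03·0.8 + 0.47329·0.2 = 0.118658
P(structural fatigue | strain alarm, ¬overloaded truck) = 0.094658/0.118658 ≈ 0.7977

P(structural fatigue | strain alarm, ¬overloaded truck) ≈ 0.7977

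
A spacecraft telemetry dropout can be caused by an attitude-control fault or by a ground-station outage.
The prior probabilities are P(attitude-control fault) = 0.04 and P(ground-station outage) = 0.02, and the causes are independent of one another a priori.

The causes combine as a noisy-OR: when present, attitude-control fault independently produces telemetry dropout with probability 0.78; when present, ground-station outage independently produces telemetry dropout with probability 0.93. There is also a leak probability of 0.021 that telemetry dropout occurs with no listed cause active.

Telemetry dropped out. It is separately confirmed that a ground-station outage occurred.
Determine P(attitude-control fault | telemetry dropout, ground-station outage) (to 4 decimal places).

P(attitude-control fault | telemetry dropout, ground-station outage) ≈ 0.0422

Under noisy-OR, P(telemetry dropout | causes) = 1 − (1−0.021)·∏(1−qᵢ) over the active causes.
P(telemetry dropout | ground-station outage) = 0.93147*0.96 + 0.984923*0.04 = 0.894211 + 0.039397 = 0.933608
Of this, 0.039397 comes from 0.984923*0.04 (the attitude-control fault=true cases).
Hence the posterior is 0.039397/0.933608 ≈ 0.0422.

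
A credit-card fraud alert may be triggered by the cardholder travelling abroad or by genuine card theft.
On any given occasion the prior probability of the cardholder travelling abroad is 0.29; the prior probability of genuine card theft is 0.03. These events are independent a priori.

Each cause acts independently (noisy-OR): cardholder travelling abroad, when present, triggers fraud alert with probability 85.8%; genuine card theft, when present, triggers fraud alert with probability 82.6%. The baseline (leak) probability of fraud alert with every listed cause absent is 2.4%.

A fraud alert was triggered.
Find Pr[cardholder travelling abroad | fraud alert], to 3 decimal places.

Under noisy-OR, P(fraud alert | causes) = 1 − (1−0.024)·∏(1−qᵢ) over the active causes.
Weight on cardholder travelling abroad=true, given the evidence: 0.242314 + 0.008490 = 0.250804
The normalizing constant is 0.024*0.71*0.97 + 0.830176*0.71*0.03 + 0.861408*0.29*0.97 + 0.975885*0.29*0.03 = 0.285016
P(cardholder travelling abroad | fraud alert) = 0.250804/0.285016 ≈ 0.880

Pr[cardholder travelling abroad | fraud alert] ≈ 0.880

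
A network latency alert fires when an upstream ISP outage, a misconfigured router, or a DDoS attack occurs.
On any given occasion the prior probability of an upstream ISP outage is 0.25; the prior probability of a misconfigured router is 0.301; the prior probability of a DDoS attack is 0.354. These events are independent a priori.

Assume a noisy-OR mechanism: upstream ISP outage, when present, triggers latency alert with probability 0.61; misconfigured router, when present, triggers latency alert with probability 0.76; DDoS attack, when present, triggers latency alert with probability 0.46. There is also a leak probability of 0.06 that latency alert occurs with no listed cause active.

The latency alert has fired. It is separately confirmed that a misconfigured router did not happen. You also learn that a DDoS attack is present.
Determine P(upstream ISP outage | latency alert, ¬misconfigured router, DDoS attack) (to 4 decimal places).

Under noisy-OR, P(latency alert | causes) = 1 − (1−0.06)·∏(1−qᵢ) over the active causes.
Sum P(latency alert|·) weighted by the priors over both values of upstream ISP outage:
  P(latency alert | ¬misconfigured router, DDoS attack) = 0.4924×0.75 + 0.802036×0.25
        = 0.369300 + 0.200509 = 0.569809
Keeping only the upstream ISP outage-present terms gives 0.200509, so
  P(upstream ISP outage | latency alert, ¬misconfigured router, DDoS attack) = 0.200509 / 0.569809 ≈ 0.3519

P(upstream ISP outage | latency alert, ¬misconfigured router, DDoS attack) ≈ 0.3519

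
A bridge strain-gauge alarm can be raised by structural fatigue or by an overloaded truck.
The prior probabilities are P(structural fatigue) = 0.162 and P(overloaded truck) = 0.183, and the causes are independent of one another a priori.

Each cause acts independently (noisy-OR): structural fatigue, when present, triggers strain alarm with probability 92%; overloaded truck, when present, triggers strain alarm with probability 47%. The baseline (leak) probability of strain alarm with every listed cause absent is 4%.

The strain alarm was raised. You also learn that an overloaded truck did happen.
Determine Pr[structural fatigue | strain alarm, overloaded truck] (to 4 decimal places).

Under noisy-OR, P(strain alarm | causes) = 1 − (1−0.04)·∏(1−qᵢ) over the active causes.
P(strain alarm | overloaded truck) = 0.4912*0.838 + 0.959296*0.162 = 0.411626 + 0.155406 = 0.567032
Restricting to configurations with structural fatigue present: 0.959296*0.162 = 0.155406.
P(structural fatigue | strain alarm, overloaded truck) = 0.155406 / 0.567032 ≈ 0.2741

Pr[structural fatigue | strain alarm, overloaded truck] ≈ 0.2741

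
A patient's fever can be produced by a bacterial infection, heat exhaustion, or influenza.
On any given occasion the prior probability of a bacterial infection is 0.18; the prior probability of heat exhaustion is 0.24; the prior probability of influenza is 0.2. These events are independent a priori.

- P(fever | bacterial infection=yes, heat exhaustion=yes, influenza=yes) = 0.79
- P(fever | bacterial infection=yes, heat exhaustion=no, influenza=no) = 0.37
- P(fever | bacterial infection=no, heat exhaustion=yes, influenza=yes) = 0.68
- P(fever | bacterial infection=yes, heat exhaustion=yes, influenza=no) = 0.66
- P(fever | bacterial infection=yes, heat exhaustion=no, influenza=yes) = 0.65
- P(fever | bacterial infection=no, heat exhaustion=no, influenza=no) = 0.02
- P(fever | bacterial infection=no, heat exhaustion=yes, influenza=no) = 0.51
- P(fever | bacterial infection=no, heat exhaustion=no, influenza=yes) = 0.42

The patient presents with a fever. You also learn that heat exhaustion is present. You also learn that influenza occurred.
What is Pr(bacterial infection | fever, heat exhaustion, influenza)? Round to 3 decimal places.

Enumerate both values of bacterial infection and weight by the priors:
  P(fever | heat exhaustion, influenza) = 0.68×0.82 + 0.79×0.18
        = 0.557600 + 0.142200 = 0.699800
Configurations with bacterial infection contribute 0.142200, so
  P(bacterial infection | fever, heat exhaustion, influenza) = 0.142200 / 0.699800 ≈ 0.203

Pr(bacterial infection | fever, heat exhaustion, influenza) ≈ 0.203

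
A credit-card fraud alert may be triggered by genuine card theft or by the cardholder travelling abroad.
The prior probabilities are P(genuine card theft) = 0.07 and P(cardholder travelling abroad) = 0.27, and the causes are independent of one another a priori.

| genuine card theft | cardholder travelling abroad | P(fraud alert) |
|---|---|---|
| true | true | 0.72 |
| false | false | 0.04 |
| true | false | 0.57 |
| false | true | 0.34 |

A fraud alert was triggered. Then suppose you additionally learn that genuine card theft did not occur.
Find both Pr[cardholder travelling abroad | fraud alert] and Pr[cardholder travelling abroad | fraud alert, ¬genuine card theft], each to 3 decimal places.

Pr[cardholder travelling abroad | fraud alert] ≈ 0.638; Pr[cardholder travelling abroad | fraud alert, ¬genuine card theft] ≈ 0.759

Sum P(fraud alert|·) weighted by the priors over the 4 (genuine card theft, cardholder travelling abroad) configurations:
  P(fraud alert) = 0.04*0.93*0.73 + 0.34*0.93*0.27 + 0.57*0.07*0.73 + 0.72*0.07*0.27
        = 0.027156 + 0.085374 + 0.029127 + 0.013608 = 0.155265
Configurations with cardholder travelling abroad contribute 0.098982, so
  P(cardholder travelling abroad | fraud alert) = 0.098982 / 0.155265 ≈ 0.638

With the extra evidence:
Enumerate both values of cardholder travelling abroad and weight by the priors:
  P(fraud alert | ¬genuine card theft) = 0.04×0.73 + 0.34×0.27
        = 0.029200 + 0.091800 = 0.121000
Configurations with cardholder travelling abroad contribute 0.091800, so
  P(cardholder travelling abroad | fraud alert, ¬genuine card theft) = 0.091800 / 0.121000 ≈ 0.759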